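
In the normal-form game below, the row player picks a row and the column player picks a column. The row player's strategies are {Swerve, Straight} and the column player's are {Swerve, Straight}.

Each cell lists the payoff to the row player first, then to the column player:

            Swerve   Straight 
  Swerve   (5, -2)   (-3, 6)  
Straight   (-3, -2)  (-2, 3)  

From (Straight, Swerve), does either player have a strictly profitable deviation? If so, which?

The row player at (Straight, Swerve) earns -3; deviating to Swerve yields 5 — a strict improvement.
The column player earns -2; deviating to Straight yields 3 — a strict improvement.
Both the row player and the column player have strictly profitable deviations.

Both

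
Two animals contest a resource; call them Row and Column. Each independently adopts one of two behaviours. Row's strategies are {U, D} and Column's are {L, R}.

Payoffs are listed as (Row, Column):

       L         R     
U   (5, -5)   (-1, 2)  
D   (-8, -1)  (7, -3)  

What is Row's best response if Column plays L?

Against L, Row earns 5 from U and -8 from D.
So U is the best response.

U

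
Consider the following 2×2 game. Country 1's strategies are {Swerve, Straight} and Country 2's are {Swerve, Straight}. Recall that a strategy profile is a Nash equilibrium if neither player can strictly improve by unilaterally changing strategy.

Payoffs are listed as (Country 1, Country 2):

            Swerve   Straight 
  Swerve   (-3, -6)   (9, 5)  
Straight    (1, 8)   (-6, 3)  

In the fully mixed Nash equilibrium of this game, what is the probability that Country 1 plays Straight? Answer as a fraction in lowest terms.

Let r be the probability that Country 1 plays Swerve. In a completely mixed equilibrium, Country 2 must be indifferent between Swerve and Straight.
Country 2's expected payoff from Swerve is −6r + 8(1−r); from Straight it is 5r + 3(1−r).
Setting these equal: −14r + 8 = 2r + 3, so r = 5/16.
Therefore Country 1 plays Straight with probability 1 − 5/16 = 11/16.

11/16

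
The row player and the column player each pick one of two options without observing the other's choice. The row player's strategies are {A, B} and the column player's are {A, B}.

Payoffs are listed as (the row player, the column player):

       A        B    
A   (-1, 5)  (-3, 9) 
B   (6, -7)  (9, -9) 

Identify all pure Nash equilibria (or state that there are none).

(B, A)

(A, A): the row player prefers B (6 > -1); the column player prefers B (9 > 5) — not an equilibrium.
(A, B): the row player prefers B (9 > -3) — not an equilibrium.
(B, A): the row player gets 6 ≥ -1 from A, and the column player gets -7 ≥ -9 from B — Nash equilibrium.
(B, B): the column player prefers A (-7 > -9) — not an equilibrium.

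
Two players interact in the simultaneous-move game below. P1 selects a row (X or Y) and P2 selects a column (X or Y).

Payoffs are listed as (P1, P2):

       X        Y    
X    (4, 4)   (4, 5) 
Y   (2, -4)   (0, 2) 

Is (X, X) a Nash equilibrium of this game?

At (X, X), P1 earns 4; switching to Y would give 2, so P1 has no profitable deviation.
P2 earns 4; switching to Y would give 5, so P2 would deviate.
Since at least one player can profitably deviate, this is not a Nash equilibrium.

No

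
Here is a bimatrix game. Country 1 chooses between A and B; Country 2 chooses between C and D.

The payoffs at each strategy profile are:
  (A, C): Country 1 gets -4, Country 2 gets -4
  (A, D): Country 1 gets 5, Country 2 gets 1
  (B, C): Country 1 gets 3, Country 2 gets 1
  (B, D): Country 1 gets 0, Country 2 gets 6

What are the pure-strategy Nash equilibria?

(A, D)

(A, C): Country 1 prefers B (3 > -4); Country 2 prefers D (1 > -4) — not an equilibrium.
(A, D): Country 1 gets 5 ≥ 0 from B, and Country 2 gets 1 ≥ -4 from C — Nash equilibrium.
(B, C): Country 2 prefers D (6 > 1) — not an equilibrium.
(B, D): Country 1 prefers A (5 > 0) — not an equilibrium.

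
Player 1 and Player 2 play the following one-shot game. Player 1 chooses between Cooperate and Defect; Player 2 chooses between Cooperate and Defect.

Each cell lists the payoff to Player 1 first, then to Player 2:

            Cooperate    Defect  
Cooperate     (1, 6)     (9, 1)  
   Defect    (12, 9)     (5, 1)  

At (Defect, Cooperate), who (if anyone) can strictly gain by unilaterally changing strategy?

Player 1 at (Defect, Cooperate) earns 12; deviating to Cooperate yields 1 — not better.
Player 2 earns 9; deviating to Defect yields 1 — not better.
Neither player can strictly improve; the profile is a Nash equilibrium.

Neither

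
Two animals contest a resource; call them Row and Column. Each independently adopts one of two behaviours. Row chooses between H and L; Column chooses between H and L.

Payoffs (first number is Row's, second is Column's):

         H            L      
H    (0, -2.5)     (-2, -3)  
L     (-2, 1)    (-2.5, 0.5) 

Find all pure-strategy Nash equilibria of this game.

(H, H): Row gets 0 ≥ -2 from L, and Column gets -2.5 ≥ -3 from L — Nash equilibrium.
(H, L): Column prefers H (-2.5 > -3) — not an equilibrium.
(L, H): Row prefers H (0 > -2) — not an equilibrium.
(L, L): Row prefers H (-2 > -2.5); Column prefers H (1 > 0.5) — not an equilibrium.

(H, H)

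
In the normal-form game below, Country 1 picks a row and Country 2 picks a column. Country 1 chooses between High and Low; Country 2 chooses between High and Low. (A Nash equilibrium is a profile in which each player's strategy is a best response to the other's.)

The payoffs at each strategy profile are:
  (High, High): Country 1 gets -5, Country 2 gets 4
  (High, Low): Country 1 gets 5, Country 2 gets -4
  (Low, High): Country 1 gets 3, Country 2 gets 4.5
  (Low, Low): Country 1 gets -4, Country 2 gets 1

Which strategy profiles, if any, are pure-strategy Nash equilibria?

(Low, High)

(High, High): Country 1 prefers Low (3 > -5) — not an equilibrium.
(High, Low): Country 2 prefers High (4 > -4) — not an equilibrium.
(Low, High): Country 1 gets 3 ≥ -5 from High, and Country 2 gets 4.5 ≥ 1 from Low — Nash equilibrium.
(Low, Low): Country 1 prefers High (5 > -4); Country 2 prefers High (4.5 > 1) — not an equilibrium.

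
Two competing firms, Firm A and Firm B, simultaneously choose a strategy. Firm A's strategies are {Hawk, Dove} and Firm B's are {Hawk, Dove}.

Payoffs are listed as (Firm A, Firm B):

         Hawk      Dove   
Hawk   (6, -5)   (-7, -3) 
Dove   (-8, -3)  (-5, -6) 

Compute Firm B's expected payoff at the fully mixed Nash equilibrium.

First find x, the probability Firm A plays Hawk, from Firm B's indifference between Hawk and Dove: −5x − 3(1−x) = −3x − 6(1−x), giving x = 3/5.
Since Firm B is indifferent in equilibrium, Firm B's expected payoff equals the payoff from either column against (3/5, 2/5). Using Hawk: −5(3/5) − 3(2/5) = -21/5.

-21/5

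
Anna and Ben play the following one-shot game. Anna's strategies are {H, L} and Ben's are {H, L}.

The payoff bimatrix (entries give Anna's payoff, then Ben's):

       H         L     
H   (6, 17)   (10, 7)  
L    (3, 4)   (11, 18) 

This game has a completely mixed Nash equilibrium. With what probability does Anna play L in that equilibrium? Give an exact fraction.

Let p be the probability that Anna plays H. In a completely mixed equilibrium, Ben must be indifferent between H and L.
Ben's expected payoff from H is 17p + 4(1−p); from L it is 7p + 18(1−p).
Setting these equal: 13p + 4 = −11p + 18, so p = 7/12.
Therefore Anna plays L with probability 1 − 7/12 = 5/12.

5/12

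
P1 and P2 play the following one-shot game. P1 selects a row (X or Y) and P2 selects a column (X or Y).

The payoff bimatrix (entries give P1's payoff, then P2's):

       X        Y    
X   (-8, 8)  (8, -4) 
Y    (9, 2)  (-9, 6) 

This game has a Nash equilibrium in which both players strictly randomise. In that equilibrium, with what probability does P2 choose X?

1/2

Let q be the probability that P2 plays X. In a completely mixed equilibrium, P1 must be indifferent between X and Y.
P1's expected payoff from X is −8q + 8(1−q); from Y it is 9q − 9(1−q).
Setting these equal: −16q + 8 = 18q − 9, so q = 1/2.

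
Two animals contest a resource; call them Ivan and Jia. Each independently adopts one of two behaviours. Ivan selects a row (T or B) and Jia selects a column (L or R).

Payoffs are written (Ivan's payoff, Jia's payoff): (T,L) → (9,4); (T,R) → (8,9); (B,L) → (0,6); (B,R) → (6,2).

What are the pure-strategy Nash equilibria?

(T, R)

(T, L): Jia prefers R (9 > 4) — not an equilibrium.
(T, R): Ivan gets 8 ≥ 6 from B, and Jia gets 9 ≥ 4 from L — Nash equilibrium.
(B, L): Ivan prefers T (9 > 0) — not an equilibrium.
(B, R): Ivan prefers T (8 > 6); Jia prefers L (6 > 2) — not an equilibrium.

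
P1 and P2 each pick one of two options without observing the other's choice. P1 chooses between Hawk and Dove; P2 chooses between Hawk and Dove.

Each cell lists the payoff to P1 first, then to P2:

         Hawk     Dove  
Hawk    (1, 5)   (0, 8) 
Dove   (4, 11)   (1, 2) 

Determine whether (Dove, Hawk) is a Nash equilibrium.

Yes

At (Dove, Hawk), P1 earns 4; switching to Hawk would give 1, so P1 has no profitable deviation.
P2 earns 11; switching to Dove would give 2, so P2 has no profitable deviation.
Neither player can gain by a unilateral deviation, so this profile is a Nash equilibrium.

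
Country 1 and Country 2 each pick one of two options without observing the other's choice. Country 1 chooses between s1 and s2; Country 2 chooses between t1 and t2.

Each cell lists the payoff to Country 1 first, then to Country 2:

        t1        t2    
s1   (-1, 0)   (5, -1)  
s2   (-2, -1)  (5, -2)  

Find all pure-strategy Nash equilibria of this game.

(s1, t1)

(s1, t1): Country 1 gets -1 ≥ -2 from s2, and Country 2 gets 0 ≥ -1 from t2 — Nash equilibrium.
(s1, t2): Country 2 prefers t1 (0 > -1) — not an equilibrium.
(s2, t1): Country 1 prefers s1 (-1 > -2) — not an equilibrium.
(s2, t2): Country 2 prefers t1 (-1 > -2) — not an equilibrium.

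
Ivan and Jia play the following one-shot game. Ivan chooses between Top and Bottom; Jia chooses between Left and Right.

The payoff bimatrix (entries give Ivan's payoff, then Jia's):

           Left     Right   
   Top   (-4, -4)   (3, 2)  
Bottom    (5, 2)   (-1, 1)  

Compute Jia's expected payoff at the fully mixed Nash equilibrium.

First find p, the probability Ivan plays Top, from Jia's indifference between Left and Right: −4p + 2(1−p) = 2p + (1−p), giving p = 1/7.
Since Jia is indifferent in equilibrium, Jia's expected payoff equals the payoff from either column against (1/7, 6/7). Using Left: −4(1/7) + 2(6/7) = 8/7.

8/7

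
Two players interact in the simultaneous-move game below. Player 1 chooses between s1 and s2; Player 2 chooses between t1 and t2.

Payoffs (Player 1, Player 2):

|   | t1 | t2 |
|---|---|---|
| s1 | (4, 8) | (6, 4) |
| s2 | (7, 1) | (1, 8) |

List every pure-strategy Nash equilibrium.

(s1, t1): Player 1 prefers s2 (7 > 4) — not an equilibrium.
(s1, t2): Player 2 prefers t1 (8 > 4) — not an equilibrium.
(s2, t1): Player 2 prefers t2 (8 > 1) — not an equilibrium.
(s2, t2): Player 1 prefers s1 (6 > 1) — not an equilibrium.

none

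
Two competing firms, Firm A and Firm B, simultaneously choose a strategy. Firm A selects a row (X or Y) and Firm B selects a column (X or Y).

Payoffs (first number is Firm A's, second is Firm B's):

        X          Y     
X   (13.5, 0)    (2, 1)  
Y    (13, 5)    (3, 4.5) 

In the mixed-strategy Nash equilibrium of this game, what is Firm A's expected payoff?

29/3

First find q, the probability Firm B plays X, from Firm A's indifference between X and Y: 13.5q + 2(1−q) = 13q + 3(1−q), giving q = 2/3.
Since Firm A is indifferent in equilibrium, Firm A's expected payoff equals the payoff from either row against (2/3, 1/3). Using X: 13.5(2/3) + 2(1/3) = 29/3.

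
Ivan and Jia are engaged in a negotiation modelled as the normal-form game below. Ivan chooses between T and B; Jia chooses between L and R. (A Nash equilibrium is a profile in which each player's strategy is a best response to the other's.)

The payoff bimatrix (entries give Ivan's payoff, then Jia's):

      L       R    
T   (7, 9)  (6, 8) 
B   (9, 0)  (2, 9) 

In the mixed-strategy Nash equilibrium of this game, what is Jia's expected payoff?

81/10

First find p, the probability Ivan plays T, from Jia's indifference between L and R: 9p = 8p + 9(1−p), giving p = 9/10.
Since Jia is indifferent in equilibrium, Jia's expected payoff equals the payoff from either column against (9/10, 1/10). Using L: 9(9/10) = 81/10.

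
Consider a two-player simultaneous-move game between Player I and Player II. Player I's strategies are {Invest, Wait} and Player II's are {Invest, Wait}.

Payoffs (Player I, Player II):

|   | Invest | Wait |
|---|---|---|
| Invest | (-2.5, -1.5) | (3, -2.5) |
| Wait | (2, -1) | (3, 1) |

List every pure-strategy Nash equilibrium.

(Invest, Invest): Player I prefers Wait (2 > -2.5) — not an equilibrium.
(Invest, Wait): Player II prefers Invest (-1.5 > -2.5) — not an equilibrium.
(Wait, Invest): Player II prefers Wait (1 > -1) — not an equilibrium.
(Wait, Wait): Player I gets 3 ≥ 3 from Invest, and Player II gets 1 ≥ -1 from Invest — Nash equilibrium.

(Wait, Wait)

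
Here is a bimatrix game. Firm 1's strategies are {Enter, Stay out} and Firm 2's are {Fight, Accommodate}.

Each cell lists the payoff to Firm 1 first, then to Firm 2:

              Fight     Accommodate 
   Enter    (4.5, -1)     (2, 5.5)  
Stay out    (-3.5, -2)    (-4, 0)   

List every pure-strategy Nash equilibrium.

(Enter, Accommodate)

(Enter, Fight): Firm 2 prefers Accommodate (5.5 > -1) — not an equilibrium.
(Enter, Accommodate): Firm 1 gets 2 ≥ -4 from Stay out, and Firm 2 gets 5.5 ≥ -1 from Fight — Nash equilibrium.
(Stay out, Fight): Firm 1 prefers Enter (4.5 > -3.5); Firm 2 prefers Accommodate (0 > -2) — not an equilibrium.
(Stay out, Accommodate): Firm 1 prefers Enter (2 > -4) — not an equilibrium.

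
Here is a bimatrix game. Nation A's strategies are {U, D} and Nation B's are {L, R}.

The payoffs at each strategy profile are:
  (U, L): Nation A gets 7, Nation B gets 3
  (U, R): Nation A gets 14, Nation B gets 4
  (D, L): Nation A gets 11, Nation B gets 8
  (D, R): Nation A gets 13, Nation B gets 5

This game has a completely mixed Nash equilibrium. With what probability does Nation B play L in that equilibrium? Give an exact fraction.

1/5

Let c be the probability that Nation B plays L. In a completely mixed equilibrium, Nation A must be indifferent between U and D.
Nation A's expected payoff from U is 7c + 14(1−c); from D it is 11c + 13(1−c).
Setting these equal: −7c + 14 = −2c + 13, so c = 1/5.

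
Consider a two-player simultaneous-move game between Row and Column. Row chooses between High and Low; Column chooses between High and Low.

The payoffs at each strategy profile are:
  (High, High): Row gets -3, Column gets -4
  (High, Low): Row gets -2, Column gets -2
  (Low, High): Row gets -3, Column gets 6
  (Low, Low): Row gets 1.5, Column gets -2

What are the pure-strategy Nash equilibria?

(High, High): Column prefers Low (-2 > -4) — not an equilibrium.
(High, Low): Row prefers Low (1.5 > -2) — not an equilibrium.
(Low, High): Row gets -3 ≥ -3 from High, and Column gets 6 ≥ -2 from Low — Nash equilibrium.
(Low, Low): Column prefers High (6 > -2) — not an equilibrium.

(Low, High)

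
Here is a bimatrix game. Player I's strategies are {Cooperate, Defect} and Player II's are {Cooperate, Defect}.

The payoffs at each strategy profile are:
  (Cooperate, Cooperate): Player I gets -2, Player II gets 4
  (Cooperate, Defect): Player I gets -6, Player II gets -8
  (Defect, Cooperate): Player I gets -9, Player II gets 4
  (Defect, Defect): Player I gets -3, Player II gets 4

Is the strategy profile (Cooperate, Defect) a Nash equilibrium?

At (Cooperate, Defect), Player I earns -6; switching to Defect would give -3, so Player I would deviate.
Player II earns -8; switching to Cooperate would give 4, so Player II would deviate.
Since at least one player can profitably deviate, this is not a Nash equilibrium.

No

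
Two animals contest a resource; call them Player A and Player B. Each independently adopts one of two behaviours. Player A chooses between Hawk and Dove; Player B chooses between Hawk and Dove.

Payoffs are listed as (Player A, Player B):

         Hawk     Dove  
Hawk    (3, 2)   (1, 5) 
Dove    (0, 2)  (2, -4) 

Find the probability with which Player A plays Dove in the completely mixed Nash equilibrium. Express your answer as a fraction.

Let p be the probability that Player A plays Hawk. In a completely mixed equilibrium, Player B must be indifferent between Hawk and Dove.
Player B's expected payoff from Hawk is 2p + 2(1−p); from Dove it is 5p − 4(1−p).
Setting these equal: 2 = 9p − 4, so p = 2/3.
Therefore Player A plays Dove with probability 1 − 2/3 = 1/3.

1/3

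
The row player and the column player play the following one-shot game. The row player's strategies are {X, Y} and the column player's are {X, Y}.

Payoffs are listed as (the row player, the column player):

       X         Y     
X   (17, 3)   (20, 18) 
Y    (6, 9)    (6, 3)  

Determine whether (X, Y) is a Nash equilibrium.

At (X, Y), the row player earns 20; switching to Y would give 6, so the row player has no profitable deviation.
The column player earns 18; switching to X would give 3, so the column player has no profitable deviation.
Neither player can gain by a unilateral deviation, so this profile is a Nash equilibrium.

Yes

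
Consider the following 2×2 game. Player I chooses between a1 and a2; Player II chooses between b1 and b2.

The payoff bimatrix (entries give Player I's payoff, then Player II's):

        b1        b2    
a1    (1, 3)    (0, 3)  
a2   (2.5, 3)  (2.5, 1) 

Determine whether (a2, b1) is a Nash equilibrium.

At (a2, b1), Player I earns 2.5; switching to a1 would give 1, so Player I has no profitable deviation.
Player II earns 3; switching to b2 would give 1, so Player II has no profitable deviation.
Neither player can gain by a unilateral deviation, so this profile is a Nash equilibrium.

Yes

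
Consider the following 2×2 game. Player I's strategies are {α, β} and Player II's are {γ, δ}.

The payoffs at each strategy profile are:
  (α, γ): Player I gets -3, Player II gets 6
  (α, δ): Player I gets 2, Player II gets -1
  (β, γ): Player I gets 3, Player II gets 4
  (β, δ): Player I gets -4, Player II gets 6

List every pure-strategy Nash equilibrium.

(α, γ): Player I prefers β (3 > -3) — not an equilibrium.
(α, δ): Player II prefers γ (6 > -1) — not an equilibrium.
(β, γ): Player II prefers δ (6 > 4) — not an equilibrium.
(β, δ): Player I prefers α (2 > -4) — not an equilibrium.

none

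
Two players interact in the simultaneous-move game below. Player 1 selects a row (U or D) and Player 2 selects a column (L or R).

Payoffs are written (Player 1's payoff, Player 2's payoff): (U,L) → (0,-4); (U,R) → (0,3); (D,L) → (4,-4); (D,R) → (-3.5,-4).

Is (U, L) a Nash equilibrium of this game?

At (U, L), Player 1 earns 0; switching to D would give 4, so Player 1 would deviate.
Player 2 earns -4; switching to R would give 3, so Player 2 would deviate.
Since at least one player can profitably deviate, this is not a Nash equilibrium.

No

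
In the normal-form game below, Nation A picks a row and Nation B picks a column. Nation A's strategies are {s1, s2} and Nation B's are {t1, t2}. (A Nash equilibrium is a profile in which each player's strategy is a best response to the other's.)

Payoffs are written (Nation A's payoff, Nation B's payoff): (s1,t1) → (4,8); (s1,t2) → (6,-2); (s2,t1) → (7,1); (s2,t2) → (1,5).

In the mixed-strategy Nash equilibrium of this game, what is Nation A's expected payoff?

19/4

First find q, the probability Nation B plays t1, from Nation A's indifference between s1 and s2: 4q + 6(1−q) = 7q + (1−q), giving q = 5/8.
Since Nation A is indifferent in equilibrium, Nation A's expected payoff equals the payoff from either row against (5/8, 3/8). Using s1: 4(5/8) + 6(3/8) = 19/4.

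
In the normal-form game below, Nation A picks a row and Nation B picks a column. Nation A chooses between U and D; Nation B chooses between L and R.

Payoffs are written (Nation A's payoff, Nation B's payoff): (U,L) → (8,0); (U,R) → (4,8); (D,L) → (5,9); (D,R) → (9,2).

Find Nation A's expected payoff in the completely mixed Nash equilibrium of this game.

First find y, the probability Nation B plays L, from Nation A's indifference between U and D: 8y + 4(1−y) = 5y + 9(1−y), giving y = 5/8.
Since Nation A is indifferent in equilibrium, Nation A's expected payoff equals the payoff from either row against (5/8, 3/8). Using U: 8(5/8) + 4(3/8) = 13/2.

13/2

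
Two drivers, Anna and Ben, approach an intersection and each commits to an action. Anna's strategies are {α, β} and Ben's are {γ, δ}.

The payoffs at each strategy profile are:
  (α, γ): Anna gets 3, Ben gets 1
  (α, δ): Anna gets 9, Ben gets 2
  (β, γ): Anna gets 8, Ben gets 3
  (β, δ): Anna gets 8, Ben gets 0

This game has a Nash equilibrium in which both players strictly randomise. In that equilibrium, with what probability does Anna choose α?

3/4

Let x be the probability that Anna plays α. In a completely mixed equilibrium, Ben must be indifferent between γ and δ.
Ben's expected payoff from γ is x + 3(1−x); from δ it is 2x.
Setting these equal: −2x + 3 = 2x, so x = 3/4.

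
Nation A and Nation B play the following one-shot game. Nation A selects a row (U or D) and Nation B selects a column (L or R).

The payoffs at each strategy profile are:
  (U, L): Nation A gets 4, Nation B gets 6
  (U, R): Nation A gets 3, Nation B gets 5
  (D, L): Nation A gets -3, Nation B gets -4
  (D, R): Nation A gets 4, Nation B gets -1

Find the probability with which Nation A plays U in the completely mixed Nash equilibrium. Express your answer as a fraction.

Let p be the probability that Nation A plays U. In a completely mixed equilibrium, Nation B must be indifferent between L and R.
Nation B's expected payoff from L is 6p − 4(1−p); from R it is 5p − (1−p).
Setting these equal: 10p − 4 = 6p − 1, so p = 3/4.

3/4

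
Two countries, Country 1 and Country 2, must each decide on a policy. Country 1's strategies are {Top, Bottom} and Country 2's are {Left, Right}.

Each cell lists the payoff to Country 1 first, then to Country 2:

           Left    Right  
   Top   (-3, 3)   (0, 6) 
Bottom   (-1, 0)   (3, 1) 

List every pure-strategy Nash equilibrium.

(Top, Left): Country 1 prefers Bottom (-1 > -3); Country 2 prefers Right (6 > 3) — not an equilibrium.
(Top, Right): Country 1 prefers Bottom (3 > 0) — not an equilibrium.
(Bottom, Left): Country 2 prefers Right (1 > 0) — not an equilibrium.
(Bottom, Right): Country 1 gets 3 ≥ 0 from Top, and Country 2 gets 1 ≥ 0 from Left — Nash equilibrium.

(Bottom, Right)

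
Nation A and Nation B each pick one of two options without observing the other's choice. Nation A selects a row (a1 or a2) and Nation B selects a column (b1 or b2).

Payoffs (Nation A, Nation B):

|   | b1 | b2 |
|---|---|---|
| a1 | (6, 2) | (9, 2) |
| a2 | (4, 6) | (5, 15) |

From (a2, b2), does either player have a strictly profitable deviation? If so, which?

Nation A

Nation A at (a2, b2) earns 5; deviating to a1 yields 9 — a strict improvement.
Nation B earns 15; deviating to b1 yields 6 — not better.
Only Nation A has a strictly profitable deviation.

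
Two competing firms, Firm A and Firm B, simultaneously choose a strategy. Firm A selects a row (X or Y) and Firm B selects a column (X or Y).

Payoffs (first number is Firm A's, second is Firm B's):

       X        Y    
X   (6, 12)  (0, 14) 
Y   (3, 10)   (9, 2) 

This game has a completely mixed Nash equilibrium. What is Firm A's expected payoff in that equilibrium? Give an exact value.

First find y, the probability Firm B plays X, from Firm A's indifference between X and Y: 6y = 3y + 9(1−y), giving y = 3/4.
Since Firm A is indifferent in equilibrium, Firm A's expected payoff equals the payoff from either row against (3/4, 1/4). Using X: 6(3/4) = 9/2.

9/2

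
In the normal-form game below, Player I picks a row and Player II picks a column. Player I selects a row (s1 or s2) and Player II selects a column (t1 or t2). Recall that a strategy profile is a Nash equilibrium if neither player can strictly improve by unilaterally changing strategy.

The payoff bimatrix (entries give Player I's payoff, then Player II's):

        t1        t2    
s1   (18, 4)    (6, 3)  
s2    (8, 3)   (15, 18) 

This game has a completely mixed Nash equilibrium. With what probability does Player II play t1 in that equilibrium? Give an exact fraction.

9/19

Let c be the probability that Player II plays t1. In a completely mixed equilibrium, Player I must be indifferent between s1 and s2.
Player I's expected payoff from s1 is 18c + 6(1−c); from s2 it is 8c + 15(1−c).
Setting these equal: 12c + 6 = −7c + 15, so c = 9/19.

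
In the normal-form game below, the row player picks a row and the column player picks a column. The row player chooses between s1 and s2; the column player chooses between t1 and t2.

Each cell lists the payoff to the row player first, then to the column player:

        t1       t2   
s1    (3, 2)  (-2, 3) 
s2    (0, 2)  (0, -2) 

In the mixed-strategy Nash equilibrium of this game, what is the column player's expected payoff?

First find x, the probability the row player plays s1, from the column player's indifference between t1 and t2: 2x + 2(1−x) = 3x − 2(1−x), giving x = 4/5.
Since the column player is indifferent in equilibrium, the column player's expected payoff equals the payoff from either column against (4/5, 1/5). Using t1: 2(4/5) + 2(1/5) = 2.

2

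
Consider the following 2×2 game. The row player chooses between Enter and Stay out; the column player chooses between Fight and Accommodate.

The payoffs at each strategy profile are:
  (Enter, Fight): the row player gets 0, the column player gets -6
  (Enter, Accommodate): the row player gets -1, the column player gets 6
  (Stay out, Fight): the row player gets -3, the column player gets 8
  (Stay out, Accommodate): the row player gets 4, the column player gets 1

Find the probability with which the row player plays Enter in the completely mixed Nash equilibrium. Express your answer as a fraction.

Let x be the probability that the row player plays Enter. In a completely mixed equilibrium, the column player must be indifferent between Fight and Accommodate.
The column player's expected payoff from Fight is −6x + 8(1−x); from Accommodate it is 6x + (1−x).
Setting these equal: −14x + 8 = 5x + 1, so x = 7/19.

7/19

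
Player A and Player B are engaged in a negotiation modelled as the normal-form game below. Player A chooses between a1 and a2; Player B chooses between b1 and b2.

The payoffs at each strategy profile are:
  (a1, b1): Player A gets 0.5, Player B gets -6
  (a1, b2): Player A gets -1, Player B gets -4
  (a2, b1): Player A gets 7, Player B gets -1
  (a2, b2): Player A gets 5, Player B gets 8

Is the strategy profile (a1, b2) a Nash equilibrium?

No

At (a1, b2), Player A earns -1; switching to a2 would give 5, so Player A would deviate.
Player B earns -4; switching to b1 would give -6, so Player B has no profitable deviation.
Since at least one player can profitably deviate, this is not a Nash equilibrium.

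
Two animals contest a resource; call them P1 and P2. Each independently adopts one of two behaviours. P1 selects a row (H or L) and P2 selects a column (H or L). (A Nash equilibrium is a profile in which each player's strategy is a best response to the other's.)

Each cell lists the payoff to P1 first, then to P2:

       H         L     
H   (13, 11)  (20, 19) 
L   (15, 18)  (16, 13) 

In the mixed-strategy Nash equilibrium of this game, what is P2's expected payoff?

199/13

First find x, the probability P1 plays H, from P2's indifference between H and L: 11x + 18(1−x) = 19x + 13(1−x), giving x = 5/13.
Since P2 is indifferent in equilibrium, P2's expected payoff equals the payoff from either column against (5/13, 8/13). Using H: 11(5/13) + 18(8/13) = 199/13.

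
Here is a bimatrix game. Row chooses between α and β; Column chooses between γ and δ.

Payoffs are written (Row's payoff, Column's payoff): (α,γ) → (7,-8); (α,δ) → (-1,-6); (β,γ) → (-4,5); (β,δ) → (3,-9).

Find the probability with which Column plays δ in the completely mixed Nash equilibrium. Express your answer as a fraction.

Let y be the probability that Column plays γ. In a completely mixed equilibrium, Row must be indifferent between α and β.
Row's expected payoff from α is 7y − (1−y); from β it is −4y + 3(1−y).
Setting these equal: 8y − 1 = −7y + 3, so y = 4/15.
Therefore Column plays δ with probability 1 − 4/15 = 11/15.

11/15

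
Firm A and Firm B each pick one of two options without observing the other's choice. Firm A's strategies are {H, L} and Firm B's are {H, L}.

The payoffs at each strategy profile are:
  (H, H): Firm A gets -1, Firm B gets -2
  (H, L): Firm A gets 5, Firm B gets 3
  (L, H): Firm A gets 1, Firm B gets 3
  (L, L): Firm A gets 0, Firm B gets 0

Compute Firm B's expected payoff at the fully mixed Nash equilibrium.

9/8

First find p, the probability Firm A plays H, from Firm B's indifference between H and L: −2p + 3(1−p) = 3p, giving p = 3/8.
Since Firm B is indifferent in equilibrium, Firm B's expected payoff equals the payoff from either column against (3/8, 5/8). Using H: −2(3/8) + 3(5/8) = 9/8.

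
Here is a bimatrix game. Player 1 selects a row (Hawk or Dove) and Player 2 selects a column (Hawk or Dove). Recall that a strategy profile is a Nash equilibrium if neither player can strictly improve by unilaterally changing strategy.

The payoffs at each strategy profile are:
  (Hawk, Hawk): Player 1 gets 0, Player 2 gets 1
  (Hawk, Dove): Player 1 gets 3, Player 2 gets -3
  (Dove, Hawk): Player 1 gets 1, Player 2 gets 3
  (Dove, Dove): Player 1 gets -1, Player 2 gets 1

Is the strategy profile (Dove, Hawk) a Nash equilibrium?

At (Dove, Hawk), Player 1 earns 1; switching to Hawk would give 0, so Player 1 has no profitable deviation.
Player 2 earns 3; switching to Dove would give 1, so Player 2 has no profitable deviation.
Neither player can gain by a unilateral deviation, so this profile is a Nash equilibrium.

Yes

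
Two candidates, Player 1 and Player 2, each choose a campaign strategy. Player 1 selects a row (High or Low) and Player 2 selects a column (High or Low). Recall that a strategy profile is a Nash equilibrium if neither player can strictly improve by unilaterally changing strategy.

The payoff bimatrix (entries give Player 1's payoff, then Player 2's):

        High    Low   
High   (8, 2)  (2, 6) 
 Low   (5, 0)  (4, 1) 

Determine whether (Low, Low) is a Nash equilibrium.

At (Low, Low), Player 1 earns 4; switching to High would give 2, so Player 1 has no profitable deviation.
Player 2 earns 1; switching to High would give 0, so Player 2 has no profitable deviation.
Neither player can gain by a unilateral deviation, so this profile is a Nash equilibrium.

Yes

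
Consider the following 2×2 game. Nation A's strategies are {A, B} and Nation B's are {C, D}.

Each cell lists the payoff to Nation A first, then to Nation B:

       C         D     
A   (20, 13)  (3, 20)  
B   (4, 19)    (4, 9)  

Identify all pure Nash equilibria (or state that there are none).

(A, C): Nation B prefers D (20 > 13) — not an equilibrium.
(A, D): Nation A prefers B (4 > 3) — not an equilibrium.
(B, C): Nation A prefers A (20 > 4) — not an equilibrium.
(B, D): Nation B prefers C (19 > 9) — not an equilibrium.

none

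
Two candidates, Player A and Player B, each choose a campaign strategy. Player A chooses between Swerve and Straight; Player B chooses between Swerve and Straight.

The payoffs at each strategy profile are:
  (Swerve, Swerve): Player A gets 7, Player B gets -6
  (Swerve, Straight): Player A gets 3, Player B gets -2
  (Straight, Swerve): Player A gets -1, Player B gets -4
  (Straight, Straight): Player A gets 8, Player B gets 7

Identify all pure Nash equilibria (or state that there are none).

(Straight, Straight)

(Swerve, Swerve): Player B prefers Straight (-2 > -6) — not an equilibrium.
(Swerve, Straight): Player A prefers Straight (8 > 3) — not an equilibrium.
(Straight, Swerve): Player A prefers Swerve (7 > -1); Player B prefers Straight (7 > -4) — not an equilibrium.
(Straight, Straight): Player A gets 8 ≥ 3 from Swerve, and Player B gets 7 ≥ -4 from Swerve — Nash equilibrium.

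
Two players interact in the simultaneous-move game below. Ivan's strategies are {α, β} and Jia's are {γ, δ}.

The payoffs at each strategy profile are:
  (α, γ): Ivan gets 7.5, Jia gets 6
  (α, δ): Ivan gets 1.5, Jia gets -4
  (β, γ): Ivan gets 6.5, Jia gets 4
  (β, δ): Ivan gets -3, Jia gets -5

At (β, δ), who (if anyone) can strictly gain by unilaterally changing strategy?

Ivan at (β, δ) earns -3; deviating to α yields 1.5 — a strict improvement.
Jia earns -5; deviating to γ yields 4 — a strict improvement.
Both Ivan and Jia have strictly profitable deviations.

Both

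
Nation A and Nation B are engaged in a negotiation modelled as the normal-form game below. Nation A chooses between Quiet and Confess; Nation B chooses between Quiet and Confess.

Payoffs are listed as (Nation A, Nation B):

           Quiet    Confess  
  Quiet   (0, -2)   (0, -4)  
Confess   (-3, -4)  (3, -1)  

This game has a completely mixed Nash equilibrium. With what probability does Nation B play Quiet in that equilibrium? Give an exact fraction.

Let q be the probability that Nation B plays Quiet. In a completely mixed equilibrium, Nation A must be indifferent between Quiet and Confess.
Nation A's expected payoff from Quiet is 0; from Confess it is −3q + 3(1−q).
Setting these equal: 0 = −6q + 3, so q = 1/2.

1/2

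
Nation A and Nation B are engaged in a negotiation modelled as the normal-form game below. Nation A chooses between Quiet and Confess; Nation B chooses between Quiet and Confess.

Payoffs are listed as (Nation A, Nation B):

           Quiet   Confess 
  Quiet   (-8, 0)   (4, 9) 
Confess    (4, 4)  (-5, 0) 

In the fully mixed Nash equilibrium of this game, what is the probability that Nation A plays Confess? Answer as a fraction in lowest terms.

Let x be the probability that Nation A plays Quiet. In a completely mixed equilibrium, Nation B must be indifferent between Quiet and Confess.
Nation B's expected payoff from Quiet is 4(1−x); from Confess it is 9x.
Setting these equal: −4x + 4 = 9x, so x = 4/13.
Therefore Nation A plays Confess with probability 1 − 4/13 = 9/13.

9/13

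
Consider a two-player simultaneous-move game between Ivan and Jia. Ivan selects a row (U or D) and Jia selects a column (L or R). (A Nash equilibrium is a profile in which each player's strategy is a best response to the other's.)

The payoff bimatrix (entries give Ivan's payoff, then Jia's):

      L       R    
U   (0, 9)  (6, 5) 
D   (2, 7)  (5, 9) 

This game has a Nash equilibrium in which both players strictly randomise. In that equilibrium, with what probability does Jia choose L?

1/3

Let y be the probability that Jia plays L. In a completely mixed equilibrium, Ivan must be indifferent between U and D.
Ivan's expected payoff from U is 6(1−y); from D it is 2y + 5(1−y).
Setting these equal: −6y + 6 = −3y + 5, so y = 1/3.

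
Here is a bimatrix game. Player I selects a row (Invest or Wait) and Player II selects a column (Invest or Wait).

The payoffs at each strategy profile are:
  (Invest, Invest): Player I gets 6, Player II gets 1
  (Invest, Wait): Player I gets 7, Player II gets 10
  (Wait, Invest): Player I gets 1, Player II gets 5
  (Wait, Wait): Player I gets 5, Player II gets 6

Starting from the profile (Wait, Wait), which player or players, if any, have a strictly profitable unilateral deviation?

Player I at (Wait, Wait) earns 5; deviating to Invest yields 7 — a strict improvement.
Player II earns 6; deviating to Invest yields 5 — not better.
Only Player I has a strictly profitable deviation.

Player I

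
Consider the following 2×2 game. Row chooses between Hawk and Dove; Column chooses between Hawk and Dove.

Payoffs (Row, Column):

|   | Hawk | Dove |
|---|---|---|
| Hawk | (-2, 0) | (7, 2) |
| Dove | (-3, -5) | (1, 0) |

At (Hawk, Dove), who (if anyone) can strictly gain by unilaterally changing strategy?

Neither

Row at (Hawk, Dove) earns 7; deviating to Dove yields 1 — not better.
Column earns 2; deviating to Hawk yields 0 — not better.
Neither player can strictly improve; the profile is a Nash equilibrium.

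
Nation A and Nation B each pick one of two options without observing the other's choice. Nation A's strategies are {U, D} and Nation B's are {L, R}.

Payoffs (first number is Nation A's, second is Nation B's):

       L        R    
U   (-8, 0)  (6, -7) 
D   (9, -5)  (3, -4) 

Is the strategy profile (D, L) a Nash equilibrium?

No

At (D, L), Nation A earns 9; switching to U would give -8, so Nation A has no profitable deviation.
Nation B earns -5; switching to R would give -4, so Nation B would deviate.
Since at least one player can profitably deviate, this is not a Nash equilibrium.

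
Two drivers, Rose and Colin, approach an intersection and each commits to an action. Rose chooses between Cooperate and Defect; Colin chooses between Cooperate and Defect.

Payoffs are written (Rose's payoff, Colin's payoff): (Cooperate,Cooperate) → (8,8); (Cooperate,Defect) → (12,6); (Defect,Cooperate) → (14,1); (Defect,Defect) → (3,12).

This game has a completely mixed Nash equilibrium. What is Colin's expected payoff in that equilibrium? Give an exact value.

90/13

First find x, the probability Rose plays Cooperate, from Colin's indifference between Cooperate and Defect: 8x + (1−x) = 6x + 12(1−x), giving x = 11/13.
Since Colin is indifferent in equilibrium, Colin's expected payoff equals the payoff from either column against (11/13, 2/13). Using Cooperate: 8(11/13) + (2/13) = 90/13.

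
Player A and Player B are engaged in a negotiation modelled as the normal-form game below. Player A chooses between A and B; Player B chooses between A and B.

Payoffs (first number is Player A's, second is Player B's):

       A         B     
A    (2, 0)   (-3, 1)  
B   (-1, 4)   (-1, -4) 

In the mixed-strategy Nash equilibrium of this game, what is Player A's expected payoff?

-1

First find y, the probability Player B plays A, from Player A's indifference between A and B: 2y − 3(1−y) = −y − (1−y), giving y = 2/5.
Since Player A is indifferent in equilibrium, Player A's expected payoff equals the payoff from either row against (2/5, 3/5). Using A: 2(2/5) − 3(3/5) = -1.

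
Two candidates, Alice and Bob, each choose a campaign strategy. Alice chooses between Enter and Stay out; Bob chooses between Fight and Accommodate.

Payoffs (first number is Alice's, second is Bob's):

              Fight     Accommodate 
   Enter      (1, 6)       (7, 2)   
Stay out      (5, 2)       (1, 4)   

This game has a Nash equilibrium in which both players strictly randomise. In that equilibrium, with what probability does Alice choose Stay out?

Let x be the probability that Alice plays Enter. In a completely mixed equilibrium, Bob must be indifferent between Fight and Accommodate.
Bob's expected payoff from Fight is 6x + 2(1−x); from Accommodate it is 2x + 4(1−x).
Setting these equal: 4x + 2 = −2x + 4, so x = 1/3.
Therefore Alice plays Stay out with probability 1 − 1/3 = 2/3.

2/3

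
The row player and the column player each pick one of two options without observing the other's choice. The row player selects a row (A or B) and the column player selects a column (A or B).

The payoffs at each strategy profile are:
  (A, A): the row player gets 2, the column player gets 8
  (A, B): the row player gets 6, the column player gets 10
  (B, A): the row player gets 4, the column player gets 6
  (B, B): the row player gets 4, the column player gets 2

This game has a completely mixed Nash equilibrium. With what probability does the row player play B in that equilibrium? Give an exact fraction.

Let x be the probability that the row player plays A. In a completely mixed equilibrium, the column player must be indifferent between A and B.
The column player's expected payoff from A is 8x + 6(1−x); from B it is 10x + 2(1−x).
Setting these equal: 2x + 6 = 8x + 2, so x = 2/3.
Therefore the row player plays B with probability 1 − 2/3 = 1/3.

1/3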